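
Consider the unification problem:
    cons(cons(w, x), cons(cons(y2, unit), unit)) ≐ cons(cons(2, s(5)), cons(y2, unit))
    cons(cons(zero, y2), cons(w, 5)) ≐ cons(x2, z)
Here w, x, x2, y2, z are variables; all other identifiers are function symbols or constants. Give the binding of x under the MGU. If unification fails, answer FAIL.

Decompose cons/2: cons(w, x) ≐ cons(2, s(5)),  cons(cons(y2, unit), unit) ≐ cons(y2, unit).
Decompose cons/2: w ≐ 2,  x ≐ s(5).
Bind w := 2; substituting into the one remaining equation that mentions w gives: cons(cons(zero, y2), cons(2, 5)) ≐ cons(x2, z).
Bind x := s(5); no other remaining equation mentions x.
Decompose cons/2: cons(y2, unit) ≐ y2,  unit ≐ unit.
Occurs check fails: y2 occurs in cons(y2, unit); the equation y2 ≐ cons(y2, unit) has no finite solution.

FAIL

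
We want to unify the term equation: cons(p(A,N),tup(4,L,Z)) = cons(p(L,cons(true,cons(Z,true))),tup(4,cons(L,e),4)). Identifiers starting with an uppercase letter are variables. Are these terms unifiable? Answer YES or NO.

Decompose cons/2: p(A,N) = p(L,cons(true,cons(Z,true))),  tup(4,L,Z) = tup(4,cons(L,e),4).
Decompose p/2: A = L,  N = cons(true,cons(Z,true)).
Bind A := L; no other remaining equation mentions A.
Bind N := cons(true,cons(Z,true)); no other remaining equation mentions N.
Decompose tup/3: 4 = 4,  L = cons(L,e),  Z = 4.
Delete trivial equation 4 = 4.
Occurs check fails: L occurs in cons(L,e); the equation L = cons(L,e) has no finite solution.

NO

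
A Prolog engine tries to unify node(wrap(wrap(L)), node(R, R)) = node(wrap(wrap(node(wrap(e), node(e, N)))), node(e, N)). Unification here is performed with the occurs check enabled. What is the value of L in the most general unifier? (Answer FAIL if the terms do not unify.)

node(wrap(e), node(e, e))

Decompose node/2: wrap(wrap(L)) = wrap(wrap(node(wrap(e), node(e, N)))),  node(R, R) = node(e, N).
Decompose wrap/1: wrap(L) = wrap(node(wrap(e), node(e, N))).
Decompose wrap/1: L = node(wrap(e), node(e, N)).
Bind L := node(wrap(e), node(e, N)); no other remaining equation mentions L.
Decompose node/2: R = e,  R = N.
Bind R := e; substituting into the remaining equation gives: e = N.
Bind N := e. Substituting into the earlier binding gives L := node(wrap(e), node(e, e)).
MGU = { L -> node(wrap(e), node(e, e)), R -> e, N -> e }, so L -> node(wrap(e), node(e, e)).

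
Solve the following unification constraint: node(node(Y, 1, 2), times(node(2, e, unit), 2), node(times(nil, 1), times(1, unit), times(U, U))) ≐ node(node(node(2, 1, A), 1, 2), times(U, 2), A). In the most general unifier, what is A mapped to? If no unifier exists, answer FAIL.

Decompose node/3: node(Y, 1, 2) ≐ node(node(2, 1, A), 1, 2),  times(node(2, e, unit), 2) ≐ times(U, 2),  node(times(nil, 1), times(1, unit), times(U, U)) ≐ A.
Decompose node/3: Y ≐ node(2, 1, A),  1 ≐ 1,  2 ≐ 2.
Bind Y := node(2, 1, A); no other remaining equation mentions Y.
Delete trivial equation 1 ≐ 1.
Delete trivial equation 2 ≐ 2.
Decompose times/2: node(2, e, unit) ≐ U,  2 ≐ 2.
Bind U := node(2, e, unit); substituting into the one remaining equation that mentions U gives: node(times(nil, 1), times(1, unit), times(node(2, e, unit), node(2, e, unit))) ≐ A.
Delete trivial equation 2 ≐ 2.
Bind A := node(times(nil, 1), times(1, unit), times(node(2, e, unit), node(2, e, unit))). Substituting into the earlier binding gives Y := node(2, 1, node(times(nil, 1), times(1, unit), times(node(2, e, unit), node(2, e, unit)))).
MGU = { Y ↦ node(2, 1, node(times(nil, 1), times(1, unit), times(node(2, e, unit), node(2, e, unit)))), U ↦ node(2, e, unit), A ↦ node(times(nil, 1), times(1, unit), times(node(2, e, unit), node(2, e, unit))) }, so A ↦ node(times(nil, 1), times(1, unit), times(node(2, e, unit), node(2, e, unit))).

node(times(nil, 1), times(1, unit), times(node(2, e, unit), node(2, e, unit)))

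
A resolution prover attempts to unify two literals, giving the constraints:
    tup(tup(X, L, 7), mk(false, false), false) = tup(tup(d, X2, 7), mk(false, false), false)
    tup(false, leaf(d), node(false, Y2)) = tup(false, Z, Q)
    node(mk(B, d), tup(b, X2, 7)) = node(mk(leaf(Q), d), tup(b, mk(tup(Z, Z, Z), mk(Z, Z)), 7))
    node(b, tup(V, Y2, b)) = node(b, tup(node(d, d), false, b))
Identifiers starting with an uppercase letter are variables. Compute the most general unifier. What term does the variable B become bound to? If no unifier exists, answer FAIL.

Decompose tup/3: tup(X, L, 7) = tup(d, X2, 7),  mk(false, false) = mk(false, false),  false = false.
Decompose tup/3: X = d,  L = X2,  7 = 7.
Bind X := d; no other remaining equation mentions X.
Bind L := X2; no other remaining equation mentions L.
Delete trivial equation 7 = 7.
Delete trivial equation mk(false, false) = mk(false, false).
Delete trivial equation false = false.
Decompose tup/3: false = false,  leaf(d) = Z,  node(false, Y2) = Q.
Delete trivial equation false = false.
Bind Z := leaf(d); substituting into the one remaining equation that mentions Z gives: node(mk(B, d), tup(b, X2, 7)) = node(mk(leaf(Q), d), tup(b, mk(tup(leaf(d), leaf(d), leaf(d)), mk(leaf(d), leaf(d))), 7)).
Bind Q := node(false, Y2); substituting into the one remaining equation that mentions Q gives: node(mk(B, d), tup(b, X2, 7)) = node(mk(leaf(node(false, Y2)), d), tup(b, mk(tup(leaf(d), leaf(d), leaf(d)), mk(leaf(d), leaf(d))), 7)).
Decompose node/2: mk(B, d) = mk(leaf(node(false, Y2)), d),  tup(b, X2, 7) = tup(b, mk(tup(leaf(d), leaf(d), leaf(d)), mk(leaf(d), leaf(d))), 7).
Decompose mk/2: B = leaf(node(false, Y2)),  d = d.
Bind B := leaf(node(false, Y2)); no other remaining equation mentions B.
Delete trivial equation d = d.
Decompose tup/3: b = b,  X2 = mk(tup(leaf(d), leaf(d), leaf(d)), mk(leaf(d), leaf(d))),  7 = 7.
Delete trivial equation b = b.
Bind X2 := mk(tup(leaf(d), leaf(d), leaf(d)), mk(leaf(d), leaf(d))); no other remaining equation mentions X2. Substituting into the earlier binding gives L := mk(tup(leaf(d), leaf(d), leaf(d)), mk(leaf(d), leaf(d))).
Delete trivial equation 7 = 7.
Decompose node/2: b = b,  tup(V, Y2, b) = tup(node(d, d), false, b).
Delete trivial equation b = b.
Decompose tup/3: V = node(d, d),  Y2 = false,  b = b.
Bind V := node(d, d); no other remaining equation mentions V.
Bind Y2 := false; no other remaining equation mentions Y2. Substituting into the earlier bindings gives Q := node(false, false), B := leaf(node(false, false)).
Delete trivial equation b = b.
MGU = { X -> d, L -> mk(tup(leaf(d), leaf(d), leaf(d)), mk(leaf(d), leaf(d))), Z -> leaf(d), Q -> node(false, false), B -> leaf(node(false, false)), X2 -> mk(tup(leaf(d), leaf(d), leaf(d)), mk(leaf(d), leaf(d))), V -> node(d, d), Y2 -> false }, so B -> leaf(node(false, false)).

leaf(node(false, false))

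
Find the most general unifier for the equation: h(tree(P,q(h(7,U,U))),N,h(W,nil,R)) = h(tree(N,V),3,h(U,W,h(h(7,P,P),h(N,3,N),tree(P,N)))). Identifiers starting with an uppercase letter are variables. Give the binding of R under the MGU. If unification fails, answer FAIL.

h(h(7,3,3),h(3,3,3),tree(3,3))

Decompose h/3: tree(P,q(h(7,U,U))) = tree(N,V),  N = 3,  h(W,nil,R) = h(U,W,h(h(7,P,P),h(N,3,N),tree(P,N))).
Decompose tree/2: P = N,  q(h(7,U,U)) = V.
Bind P := N; substituting into the one remaining equation that mentions P gives: h(W,nil,R) = h(U,W,h(h(7,N,N),h(N,3,N),tree(N,N))).
Bind V := q(h(7,U,U)); no other remaining equation mentions V.
Bind N := 3; substituting into the remaining equation gives: h(W,nil,R) = h(U,W,h(h(7,3,3),h(3,3,3),tree(3,3))). Substituting into the earlier binding gives P := 3.
Decompose h/3: W = U,  nil = W,  R = h(h(7,3,3),h(3,3,3),tree(3,3)).
Bind W := U; substituting into the one remaining equation that mentions W gives: nil = U.
Bind U := nil; no other remaining equation mentions U. Substituting into the earlier bindings gives V := q(h(7,nil,nil)), W := nil.
Bind R := h(h(7,3,3),h(3,3,3),tree(3,3)).
MGU = { P := 3, V := q(h(7,nil,nil)), N := 3, W := nil, U := nil, R := h(h(7,3,3),h(3,3,3),tree(3,3)) }, so R := h(h(7,3,3),h(3,3,3),tree(3,3)).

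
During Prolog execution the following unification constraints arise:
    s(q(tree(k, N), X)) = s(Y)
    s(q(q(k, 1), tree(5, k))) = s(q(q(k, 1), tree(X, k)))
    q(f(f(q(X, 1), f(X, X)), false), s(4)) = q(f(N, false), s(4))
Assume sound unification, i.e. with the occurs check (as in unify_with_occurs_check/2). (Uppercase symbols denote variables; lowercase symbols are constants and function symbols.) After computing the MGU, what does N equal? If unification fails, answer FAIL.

f(q(5, 1), f(5, 5))

Decompose s/1: q(tree(k, N), X) = Y.
Bind Y := q(tree(k, N), X); no other remaining equation mentions Y.
Decompose s/1: q(q(k, 1), tree(5, k)) = q(q(k, 1), tree(X, k)).
Decompose q/2: q(k, 1) = q(k, 1),  tree(5, k) = tree(X, k).
Delete trivial equation q(k, 1) = q(k, 1).
Decompose tree/2: 5 = X,  k = k.
Bind X := 5; substituting into the one remaining equation that mentions X gives: q(f(f(q(5, 1), f(5, 5)), false), s(4)) = q(f(N, false), s(4)). Substituting into the earlier binding gives Y := q(tree(k, N), 5).
Delete trivial equation k = k.
Decompose q/2: f(f(q(5, 1), f(5, 5)), false) = f(N, false),  s(4) = s(4).
Decompose f/2: f(q(5, 1), f(5, 5)) = N,  false = false.
Bind N := f(q(5, 1), f(5, 5)); no other remaining equation mentions N. Substituting into the earlier binding gives Y := q(tree(k, f(q(5, 1), f(5, 5))), 5).
Delete trivial equation false = false.
Delete trivial equation s(4) = s(4).
MGU = { Y -> q(tree(k, f(q(5, 1), f(5, 5))), 5), X -> 5, N -> f(q(5, 1), f(5, 5)) }, so N -> f(q(5, 1), f(5, 5)).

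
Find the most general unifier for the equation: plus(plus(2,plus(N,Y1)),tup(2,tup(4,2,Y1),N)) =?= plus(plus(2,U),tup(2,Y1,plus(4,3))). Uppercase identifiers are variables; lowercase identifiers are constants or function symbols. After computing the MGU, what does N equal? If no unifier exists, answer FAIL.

Decompose plus/2: plus(2,plus(N,Y1)) =?= plus(2,U),  tup(2,tup(4,2,Y1),N) =?= tup(2,Y1,plus(4,3)).
Decompose plus/2: 2 =?= 2,  plus(N,Y1) =?= U.
Delete trivial equation 2 =?= 2.
Bind U := plus(N,Y1); no other remaining equation mentions U.
Decompose tup/3: 2 =?= 2,  tup(4,2,Y1) =?= Y1,  N =?= plus(4,3).
Delete trivial equation 2 =?= 2.
Occurs check fails: Y1 occurs in tup(4,2,Y1); the equation Y1 =?= tup(4,2,Y1) has no finite solution.

FAIL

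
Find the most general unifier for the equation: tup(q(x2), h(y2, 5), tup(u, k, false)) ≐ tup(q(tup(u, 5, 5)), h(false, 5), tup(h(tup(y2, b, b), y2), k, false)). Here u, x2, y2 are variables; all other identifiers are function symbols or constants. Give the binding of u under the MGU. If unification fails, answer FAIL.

h(tup(false, b, b), false)

Decompose tup/3: q(x2) ≐ q(tup(u, 5, 5)),  h(y2, 5) ≐ h(false, 5),  tup(u, k, false) ≐ tup(h(tup(y2, b, b), y2), k, false).
Decompose q/1: x2 ≐ tup(u, 5, 5).
Bind x2 := tup(u, 5, 5); no other remaining equation mentions x2.
Decompose h/2: y2 ≐ false,  5 ≐ 5.
Bind y2 := false; substituting into the one remaining equation that mentions y2 gives: tup(u, k, false) ≐ tup(h(tup(false, b, b), false), k, false).
Delete trivial equation 5 ≐ 5.
Decompose tup/3: u ≐ h(tup(false, b, b), false),  k ≐ k,  false ≐ false.
Bind u := h(tup(false, b, b), false); no other remaining equation mentions u. Substituting into the earlier binding gives x2 := tup(h(tup(false, b, b), false), 5, 5).
Delete trivial equation k ≐ k.
Delete trivial equation false ≐ false.
MGU = { x2 := tup(h(tup(false, b, b), false), 5, 5), y2 := false, u := h(tup(false, b, b), false) }, so u := h(tup(false, b, b), false).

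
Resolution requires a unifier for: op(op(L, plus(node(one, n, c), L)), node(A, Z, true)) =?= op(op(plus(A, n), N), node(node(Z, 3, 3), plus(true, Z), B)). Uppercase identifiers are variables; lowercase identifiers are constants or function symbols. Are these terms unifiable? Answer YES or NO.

Decompose op/2: op(L, plus(node(one, n, c), L)) =?= op(plus(A, n), N),  node(A, Z, true) =?= node(node(Z, 3, 3), plus(true, Z), B).
Decompose op/2: L =?= plus(A, n),  plus(node(one, n, c), L) =?= N.
Bind L := plus(A, n); substituting into the one remaining equation that mentions L gives: plus(node(one, n, c), plus(A, n)) =?= N.
Bind N := plus(node(one, n, c), plus(A, n)); no other remaining equation mentions N.
Decompose node/3: A =?= node(Z, 3, 3),  Z =?= plus(true, Z),  true =?= B.
Bind A := node(Z, 3, 3); no other remaining equation mentions A. Substituting into the earlier bindings gives L := plus(node(Z, 3, 3), n), N := plus(node(one, n, c), plus(node(Z, 3, 3), n)).
Occurs check fails: Z occurs in plus(true, Z); the equation Z =?= plus(true, Z) has no finite solution.

NO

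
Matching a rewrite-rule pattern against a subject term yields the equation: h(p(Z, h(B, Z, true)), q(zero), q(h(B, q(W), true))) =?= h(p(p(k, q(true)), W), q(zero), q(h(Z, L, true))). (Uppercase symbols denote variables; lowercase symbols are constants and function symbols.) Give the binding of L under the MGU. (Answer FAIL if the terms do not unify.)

Decompose h/3: p(Z, h(B, Z, true)) =?= p(p(k, q(true)), W),  q(zero) =?= q(zero),  q(h(B, q(W), true)) =?= q(h(Z, L, true)).
Decompose p/2: Z =?= p(k, q(true)),  h(B, Z, true) =?= W.
Bind Z := p(k, q(true)); substituting into the 2 remaining equations that mention Z gives: h(B, p(k, q(true)), true) =?= W,  q(h(B, q(W), true)) =?= q(h(p(k, q(true)), L, true)).
Bind W := h(B, p(k, q(true)), true); substituting into the one remaining equation that mentions W gives: q(h(B, q(h(B, p(k, q(true)), true)), true)) =?= q(h(p(k, q(true)), L, true)).
Delete trivial equation q(zero) =?= q(zero).
Decompose q/1: h(B, q(h(B, p(k, q(true)), true)), true) =?= h(p(k, q(true)), L, true).
Decompose h/3: B =?= p(k, q(true)),  q(h(B, p(k, q(true)), true)) =?= L,  true =?= true.
Bind B := p(k, q(true)); substituting into the one remaining equation that mentions B gives: q(h(p(k, q(true)), p(k, q(true)), true)) =?= L. Substituting into the earlier binding gives W := h(p(k, q(true)), p(k, q(true)), true).
Bind L := q(h(p(k, q(true)), p(k, q(true)), true)); no other remaining equation mentions L.
Delete trivial equation true =?= true.
MGU = { Z -> p(k, q(true)), W -> h(p(k, q(true)), p(k, q(true)), true), B -> p(k, q(true)), L -> q(h(p(k, q(true)), p(k, q(true)), true)) }, so L -> q(h(p(k, q(true)), p(k, q(true)), true)).

q(h(p(k, q(true)), p(k, q(true)), true))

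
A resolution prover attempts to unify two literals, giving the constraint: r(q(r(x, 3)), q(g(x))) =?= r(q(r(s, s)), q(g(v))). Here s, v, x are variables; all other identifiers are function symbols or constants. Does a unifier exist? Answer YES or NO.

Decompose r/2: q(r(x, 3)) =?= q(r(s, s)),  q(g(x)) =?= q(g(v)).
Decompose q/1: r(x, 3) =?= r(s, s).
Decompose r/2: x =?= s,  3 =?= s.
Bind x := s; substituting into the one remaining equation that mentions x gives: q(g(s)) =?= q(g(v)).
Bind s := 3; substituting into the remaining equation gives: q(g(3)) =?= q(g(v)). Substituting into the earlier binding gives x := 3.
Decompose q/1: g(3) =?= g(v).
Decompose g/1: 3 =?= v.
Bind v := 3.
No equations remain and no clash or occurs-check failure arose, so a unifier exists.

YES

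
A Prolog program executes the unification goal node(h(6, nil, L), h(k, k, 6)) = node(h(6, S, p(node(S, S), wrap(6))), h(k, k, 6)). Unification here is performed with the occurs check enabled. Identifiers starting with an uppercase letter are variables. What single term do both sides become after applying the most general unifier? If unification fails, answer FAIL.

node(h(6, nil, p(node(nil, nil), wrap(6))), h(k, k, 6))

Decompose node/2: h(6, nil, L) = h(6, S, p(node(S, S), wrap(6))),  h(k, k, 6) = h(k, k, 6).
Decompose h/3: 6 = 6,  nil = S,  L = p(node(S, S), wrap(6)).
Delete trivial equation 6 = 6.
Bind S := nil; substituting into the one remaining equation that mentions S gives: L = p(node(nil, nil), wrap(6)).
Bind L := p(node(nil, nil), wrap(6)); no other remaining equation mentions L.
Delete trivial equation h(k, k, 6) = h(k, k, 6).
Applying the MGU to either side gives node(h(6, nil, p(node(nil, nil), wrap(6))), h(k, k, 6)).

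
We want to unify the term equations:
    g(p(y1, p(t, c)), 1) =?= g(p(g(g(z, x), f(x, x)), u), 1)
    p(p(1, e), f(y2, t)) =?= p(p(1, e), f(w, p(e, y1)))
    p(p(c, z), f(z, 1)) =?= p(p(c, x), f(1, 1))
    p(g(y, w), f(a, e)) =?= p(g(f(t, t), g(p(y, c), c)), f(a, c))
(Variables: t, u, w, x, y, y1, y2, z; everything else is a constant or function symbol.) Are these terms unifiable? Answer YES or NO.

NO

Decompose g/2: p(y1, p(t, c)) =?= p(g(g(z, x), f(x, x)), u),  1 =?= 1.
Decompose p/2: y1 =?= g(g(z, x), f(x, x)),  p(t, c) =?= u.
Bind y1 := g(g(z, x), f(x, x)); substituting into the one remaining equation that mentions y1 gives: p(p(1, e), f(y2, t)) =?= p(p(1, e), f(w, p(e, g(g(z, x), f(x, x))))).
Bind u := p(t, c); no other remaining equation mentions u.
Delete trivial equation 1 =?= 1.
Decompose p/2: p(1, e) =?= p(1, e),  f(y2, t) =?= f(w, p(e, g(g(z, x), f(x, x)))).
Delete trivial equation p(1, e) =?= p(1, e).
Decompose f/2: y2 =?= w,  t =?= p(e, g(g(z, x), f(x, x))).
Bind y2 := w; no other remaining equation mentions y2.
Bind t := p(e, g(g(z, x), f(x, x))); substituting into the one remaining equation that mentions t gives: p(g(y, w), f(a, e)) =?= p(g(f(p(e, g(g(z, x), f(x, x))), p(e, g(g(z, x), f(x, x)))), g(p(y, c), c)), f(a, c)). Substituting into the earlier binding gives u := p(p(e, g(g(z, x), f(x, x))), c).
Decompose p/2: p(c, z) =?= p(c, x),  f(z, 1) =?= f(1, 1).
Decompose p/2: c =?= c,  z =?= x.
Delete trivial equation c =?= c.
Bind z := x; substituting into the remaining equations gives: f(x, 1) =?= f(1, 1),  p(g(y, w), f(a, e)) =?= p(g(f(p(e, g(g(x, x), f(x, x))), p(e, g(g(x, x), f(x, x)))), g(p(y, c), c)), f(a, c)). Substituting into the earlier bindings gives y1 := g(g(x, x), f(x, x)), u := p(p(e, g(g(x, x), f(x, x))), c), t := p(e, g(g(x, x), f(x, x))).
Decompose f/2: x =?= 1,  1 =?= 1.
Bind x := 1; substituting into the one remaining equation that mentions x gives: p(g(y, w), f(a, e)) =?= p(g(f(p(e, g(g(1, 1), f(1, 1))), p(e, g(g(1, 1), f(1, 1)))), g(p(y, c), c)), f(a, c)). Substituting into the earlier bindings gives y1 := g(g(1, 1), f(1, 1)), u := p(p(e, g(g(1, 1), f(1, 1))), c), t := p(e, g(g(1, 1), f(1, 1))), z := 1.
Delete trivial equation 1 =?= 1.
Decompose p/2: g(y, w) =?= g(f(p(e, g(g(1, 1), f(1, 1))), p(e, g(g(1, 1), f(1, 1)))), g(p(y, c), c)),  f(a, e) =?= f(a, c).
Decompose g/2: y =?= f(p(e, g(g(1, 1), f(1, 1))), p(e, g(g(1, 1), f(1, 1)))),  w =?= g(p(y, c), c).
Bind y := f(p(e, g(g(1, 1), f(1, 1))), p(e, g(g(1, 1), f(1, 1)))); substituting into the one remaining equation that mentions y gives: w =?= g(p(f(p(e, g(g(1, 1), f(1, 1))), p(e, g(g(1, 1), f(1, 1)))), c), c).
Bind w := g(p(f(p(e, g(g(1, 1), f(1, 1))), p(e, g(g(1, 1), f(1, 1)))), c), c); no other remaining equation mentions w. Substituting into the earlier binding gives y2 := g(p(f(p(e, g(g(1, 1), f(1, 1))), p(e, g(g(1, 1), f(1, 1)))), c), c).
Decompose f/2: a =?= a,  e =?= c.
Delete trivial equation a =?= a.
Clash: constants e and c differ; no unifier exists.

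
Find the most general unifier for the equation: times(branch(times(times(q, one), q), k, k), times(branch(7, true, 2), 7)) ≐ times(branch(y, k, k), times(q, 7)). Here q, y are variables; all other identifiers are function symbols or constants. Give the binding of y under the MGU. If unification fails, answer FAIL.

Decompose times/2: branch(times(times(q, one), q), k, k) ≐ branch(y, k, k),  times(branch(7, true, 2), 7) ≐ times(q, 7).
Decompose branch/3: times(times(q, one), q) ≐ y,  k ≐ k,  k ≐ k.
Bind y := times(times(q, one), q); no other remaining equation mentions y.
Delete trivial equation k ≐ k.
Delete trivial equation k ≐ k.
Decompose times/2: branch(7, true, 2) ≐ q,  7 ≐ 7.
Bind q := branch(7, true, 2); no other remaining equation mentions q. Substituting into the earlier binding gives y := times(times(branch(7, true, 2), one), branch(7, true, 2)).
Delete trivial equation 7 ≐ 7.
MGU = { y -> times(times(branch(7, true, 2), one), branch(7, true, 2)), q -> branch(7, true, 2) }, so y -> times(times(branch(7, true, 2), one), branch(7, true, 2)).

times(times(branch(7, true, 2), one), branch(7, true, 2))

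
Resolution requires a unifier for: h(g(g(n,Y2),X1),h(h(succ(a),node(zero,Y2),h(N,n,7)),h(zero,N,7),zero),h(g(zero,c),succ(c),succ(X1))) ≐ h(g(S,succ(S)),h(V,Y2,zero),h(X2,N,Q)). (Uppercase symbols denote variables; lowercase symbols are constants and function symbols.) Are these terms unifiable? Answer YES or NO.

YES

Decompose h/3: g(g(n,Y2),X1) ≐ g(S,succ(S)),  h(h(succ(a),node(zero,Y2),h(N,n,7)),h(zero,N,7),zero) ≐ h(V,Y2,zero),  h(g(zero,c),succ(c),succ(X1)) ≐ h(X2,N,Q).
Decompose g/2: g(n,Y2) ≐ S,  X1 ≐ succ(S).
Bind S := g(n,Y2); substituting into the one remaining equation that mentions S gives: X1 ≐ succ(g(n,Y2)).
Bind X1 := succ(g(n,Y2)); substituting into the one remaining equation that mentions X1 gives: h(g(zero,c),succ(c),succ(succ(g(n,Y2)))) ≐ h(X2,N,Q).
Decompose h/3: h(succ(a),node(zero,Y2),h(N,n,7)) ≐ V,  h(zero,N,7) ≐ Y2,  zero ≐ zero.
Bind V := h(succ(a),node(zero,Y2),h(N,n,7)); no other remaining equation mentions V.
Bind Y2 := h(zero,N,7); substituting into the one remaining equation that mentions Y2 gives: h(g(zero,c),succ(c),succ(succ(g(n,h(zero,N,7))))) ≐ h(X2,N,Q). Substituting into the earlier bindings gives S := g(n,h(zero,N,7)), X1 := succ(g(n,h(zero,N,7))), V := h(succ(a),node(zero,h(zero,N,7)),h(N,n,7)).
Delete trivial equation zero ≐ zero.
Decompose h/3: g(zero,c) ≐ X2,  succ(c) ≐ N,  succ(succ(g(n,h(zero,N,7)))) ≐ Q.
Bind X2 := g(zero,c); no other remaining equation mentions X2.
Bind N := succ(c); substituting into the remaining equation gives: succ(succ(g(n,h(zero,succ(c),7)))) ≐ Q. Substituting into the earlier bindings gives S := g(n,h(zero,succ(c),7)), X1 := succ(g(n,h(zero,succ(c),7))), V := h(succ(a),node(zero,h(zero,succ(c),7)),h(succ(c),n,7)), Y2 := h(zero,succ(c),7).
Bind Q := succ(succ(g(n,h(zero,succ(c),7)))).
No equations remain and no clash or occurs-check failure arose, so a unifier exists.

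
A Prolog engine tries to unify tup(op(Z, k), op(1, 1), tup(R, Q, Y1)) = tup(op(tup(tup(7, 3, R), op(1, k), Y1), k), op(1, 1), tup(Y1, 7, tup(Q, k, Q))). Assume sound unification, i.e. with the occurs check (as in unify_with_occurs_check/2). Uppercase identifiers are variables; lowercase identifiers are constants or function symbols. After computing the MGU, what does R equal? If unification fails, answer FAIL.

tup(7, k, 7)

Decompose tup/3: op(Z, k) = op(tup(tup(7, 3, R), op(1, k), Y1), k),  op(1, 1) = op(1, 1),  tup(R, Q, Y1) = tup(Y1, 7, tup(Q, k, Q)).
Decompose op/2: Z = tup(tup(7, 3, R), op(1, k), Y1),  k = k.
Bind Z := tup(tup(7, 3, R), op(1, k), Y1); no other remaining equation mentions Z.
Delete trivial equation k = k.
Delete trivial equation op(1, 1) = op(1, 1).
Decompose tup/3: R = Y1,  Q = 7,  Y1 = tup(Q, k, Q).
Bind R := Y1; no other remaining equation mentions R. Substituting into the earlier binding gives Z := tup(tup(7, 3, Y1), op(1, k), Y1).
Bind Q := 7; substituting into the remaining equation gives: Y1 = tup(7, k, 7).
Bind Y1 := tup(7, k, 7). Substituting into the earlier bindings gives Z := tup(tup(7, 3, tup(7, k, 7)), op(1, k), tup(7, k, 7)), R := tup(7, k, 7).
MGU = { Z -> tup(tup(7, 3, tup(7, k, 7)), op(1, k), tup(7, k, 7)), R -> tup(7, k, 7), Q -> 7, Y1 -> tup(7, k, 7) }, so R -> tup(7, k, 7).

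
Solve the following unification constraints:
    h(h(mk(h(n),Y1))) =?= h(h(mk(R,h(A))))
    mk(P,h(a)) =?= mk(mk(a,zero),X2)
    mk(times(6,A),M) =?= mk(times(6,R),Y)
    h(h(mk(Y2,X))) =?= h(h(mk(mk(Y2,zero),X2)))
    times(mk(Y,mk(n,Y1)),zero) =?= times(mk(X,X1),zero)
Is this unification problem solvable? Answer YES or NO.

NO

Decompose h/1: h(mk(h(n),Y1)) =?= h(mk(R,h(A))).
Decompose h/1: mk(h(n),Y1) =?= mk(R,h(A)).
Decompose mk/2: h(n) =?= R,  Y1 =?= h(A).
Bind R := h(n); substituting into the one remaining equation that mentions R gives: mk(times(6,A),M) =?= mk(times(6,h(n)),Y).
Bind Y1 := h(A); substituting into the one remaining equation that mentions Y1 gives: times(mk(Y,mk(n,h(A))),zero) =?= times(mk(X,X1),zero).
Decompose mk/2: P =?= mk(a,zero),  h(a) =?= X2.
Bind P := mk(a,zero); no other remaining equation mentions P.
Bind X2 := h(a); substituting into the one remaining equation that mentions X2 gives: h(h(mk(Y2,X))) =?= h(h(mk(mk(Y2,zero),h(a)))).
Decompose mk/2: times(6,A) =?= times(6,h(n)),  M =?= Y.
Decompose times/2: 6 =?= 6,  A =?= h(n).
Delete trivial equation 6 =?= 6.
Bind A := h(n); substituting into the one remaining equation that mentions A gives: times(mk(Y,mk(n,h(h(n)))),zero) =?= times(mk(X,X1),zero). Substituting into the earlier binding gives Y1 := h(h(n)).
Bind M := Y; no other remaining equation mentions M.
Decompose h/1: h(mk(Y2,X)) =?= h(mk(mk(Y2,zero),h(a))).
Decompose h/1: mk(Y2,X) =?= mk(mk(Y2,zero),h(a)).
Decompose mk/2: Y2 =?= mk(Y2,zero),  X =?= h(a).
Occurs check fails: Y2 occurs in mk(Y2,zero); the equation Y2 =?= mk(Y2,zero) has no finite solution.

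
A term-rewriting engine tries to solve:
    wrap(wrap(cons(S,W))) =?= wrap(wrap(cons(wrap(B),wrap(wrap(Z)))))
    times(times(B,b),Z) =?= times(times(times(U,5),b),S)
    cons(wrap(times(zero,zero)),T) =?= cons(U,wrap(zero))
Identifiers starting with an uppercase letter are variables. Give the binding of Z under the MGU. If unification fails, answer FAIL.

Decompose wrap/1: wrap(cons(S,W)) =?= wrap(cons(wrap(B),wrap(wrap(Z)))).
Decompose wrap/1: cons(S,W) =?= cons(wrap(B),wrap(wrap(Z))).
Decompose cons/2: S =?= wrap(B),  W =?= wrap(wrap(Z)).
Bind S := wrap(B); substituting into the one remaining equation that mentions S gives: times(times(B,b),Z) =?= times(times(times(U,5),b),wrap(B)).
Bind W := wrap(wrap(Z)); no other remaining equation mentions W.
Decompose times/2: times(B,b) =?= times(times(U,5),b),  Z =?= wrap(B).
Decompose times/2: B =?= times(U,5),  b =?= b.
Bind B := times(U,5); substituting into the one remaining equation that mentions B gives: Z =?= wrap(times(U,5)). Substituting into the earlier binding gives S := wrap(times(U,5)).
Delete trivial equation b =?= b.
Bind Z := wrap(times(U,5)); no other remaining equation mentions Z. Substituting into the earlier binding gives W := wrap(wrap(wrap(times(U,5)))).
Decompose cons/2: wrap(times(zero,zero)) =?= U,  T =?= wrap(zero).
Bind U := wrap(times(zero,zero)); no other remaining equation mentions U. Substituting into the earlier bindings gives S := wrap(times(wrap(times(zero,zero)),5)), W := wrap(wrap(wrap(times(wrap(times(zero,zero)),5)))), B := times(wrap(times(zero,zero)),5), Z := wrap(times(wrap(times(zero,zero)),5)).
Bind T := wrap(zero).
MGU = { S ↦ wrap(times(wrap(times(zero,zero)),5)), W ↦ wrap(wrap(wrap(times(wrap(times(zero,zero)),5)))), B ↦ times(wrap(times(zero,zero)),5), Z ↦ wrap(times(wrap(times(zero,zero)),5)), U ↦ wrap(times(zero,zero)), T ↦ wrap(zero) }, so Z ↦ wrap(times(wrap(times(zero,zero)),5)).

wrap(times(wrap(times(zero,zero)),5))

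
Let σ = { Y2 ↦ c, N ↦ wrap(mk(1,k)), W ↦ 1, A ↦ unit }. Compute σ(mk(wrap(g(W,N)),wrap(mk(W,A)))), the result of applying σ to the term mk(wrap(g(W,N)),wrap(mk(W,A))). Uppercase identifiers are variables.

Replace each occurrence of N with wrap(mk(1,k)).
Replace each occurrence of W with 1.
Replace each occurrence of A with unit.
Result: mk(wrap(g(1,wrap(mk(1,k)))),wrap(mk(1,unit))).

mk(wrap(g(1,wrap(mk(1,k)))),wrap(mk(1,unit)))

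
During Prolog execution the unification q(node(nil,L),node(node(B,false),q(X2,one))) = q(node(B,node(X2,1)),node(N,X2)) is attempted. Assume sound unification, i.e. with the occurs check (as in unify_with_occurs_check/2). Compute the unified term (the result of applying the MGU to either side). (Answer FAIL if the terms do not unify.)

FAIL

Decompose q/2: node(nil,L) = node(B,node(X2,1)),  node(node(B,false),q(X2,one)) = node(N,X2).
Decompose node/2: nil = B,  L = node(X2,1).
Bind B := nil; substituting into the one remaining equation that mentions B gives: node(node(nil,false),q(X2,one)) = node(N,X2).
Bind L := node(X2,1); no other remaining equation mentions L.
Decompose node/2: node(nil,false) = N,  q(X2,one) = X2.
Bind N := node(nil,false); no other remaining equation mentions N.
Occurs check fails: X2 occurs in q(X2,one); the equation X2 = q(X2,one) has no finite solution.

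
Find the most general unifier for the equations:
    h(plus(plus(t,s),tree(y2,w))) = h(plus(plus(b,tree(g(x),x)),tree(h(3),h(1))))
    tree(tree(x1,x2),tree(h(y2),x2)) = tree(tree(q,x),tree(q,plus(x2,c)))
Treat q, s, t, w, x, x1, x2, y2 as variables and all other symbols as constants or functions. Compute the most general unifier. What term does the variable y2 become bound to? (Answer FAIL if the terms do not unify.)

FAIL

Decompose h/1: plus(plus(t,s),tree(y2,w)) = plus(plus(b,tree(g(x),x)),tree(h(3),h(1))).
Decompose plus/2: plus(t,s) = plus(b,tree(g(x),x)),  tree(y2,w) = tree(h(3),h(1)).
Decompose plus/2: t = b,  s = tree(g(x),x).
Bind t := b; no other remaining equation mentions t.
Bind s := tree(g(x),x); no other remaining equation mentions s.
Decompose tree/2: y2 = h(3),  w = h(1).
Bind y2 := h(3); substituting into the one remaining equation that mentions y2 gives: tree(tree(x1,x2),tree(h(h(3)),x2)) = tree(tree(q,x),tree(q,plus(x2,c))).
Bind w := h(1); no other remaining equation mentions w.
Decompose tree/2: tree(x1,x2) = tree(q,x),  tree(h(h(3)),x2) = tree(q,plus(x2,c)).
Decompose tree/2: x1 = q,  x2 = x.
Bind x1 := q; no other remaining equation mentions x1.
Bind x2 := x; substituting into the remaining equation gives: tree(h(h(3)),x) = tree(q,plus(x,c)).
Decompose tree/2: h(h(3)) = q,  x = plus(x,c).
Bind q := h(h(3)); no other remaining equation mentions q. Substituting into the earlier binding gives x1 := h(h(3)).
Occurs check fails: x occurs in plus(x,c); the equation x = plus(x,c) has no finite solution.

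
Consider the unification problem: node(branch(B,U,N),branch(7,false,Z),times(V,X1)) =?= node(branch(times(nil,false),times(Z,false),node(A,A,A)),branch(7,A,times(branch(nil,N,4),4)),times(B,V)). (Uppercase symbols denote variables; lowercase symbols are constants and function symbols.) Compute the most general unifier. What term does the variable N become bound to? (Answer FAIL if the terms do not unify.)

node(false,false,false)

Decompose node/3: branch(B,U,N) =?= branch(times(nil,false),times(Z,false),node(A,A,A)),  branch(7,false,Z) =?= branch(7,A,times(branch(nil,N,4),4)),  times(V,X1) =?= times(B,V).
Decompose branch/3: B =?= times(nil,false),  U =?= times(Z,false),  N =?= node(A,A,A).
Bind B := times(nil,false); substituting into the one remaining equation that mentions B gives: times(V,X1) =?= times(times(nil,false),V).
Bind U := times(Z,false); no other remaining equation mentions U.
Bind N := node(A,A,A); substituting into the one remaining equation that mentions N gives: branch(7,false,Z) =?= branch(7,A,times(branch(nil,node(A,A,A),4),4)).
Decompose branch/3: 7 =?= 7,  false =?= A,  Z =?= times(branch(nil,node(A,A,A),4),4).
Delete trivial equation 7 =?= 7.
Bind A := false; substituting into the one remaining equation that mentions A gives: Z =?= times(branch(nil,node(false,false,false),4),4). Substituting into the earlier binding gives N := node(false,false,false).
Bind Z := times(branch(nil,node(false,false,false),4),4); no other remaining equation mentions Z. Substituting into the earlier binding gives U := times(times(branch(nil,node(false,false,false),4),4),false).
Decompose times/2: V =?= times(nil,false),  X1 =?= V.
Bind V := times(nil,false); substituting into the remaining equation gives: X1 =?= times(nil,false).
Bind X1 := times(nil,false).
MGU = { B ↦ times(nil,false), U ↦ times(times(branch(nil,node(false,false,false),4),4),false), N ↦ node(false,false,false), A ↦ false, Z ↦ times(branch(nil,node(false,false,false),4),4), V ↦ times(nil,false), X1 ↦ times(nil,false) }, so N ↦ node(false,false,false).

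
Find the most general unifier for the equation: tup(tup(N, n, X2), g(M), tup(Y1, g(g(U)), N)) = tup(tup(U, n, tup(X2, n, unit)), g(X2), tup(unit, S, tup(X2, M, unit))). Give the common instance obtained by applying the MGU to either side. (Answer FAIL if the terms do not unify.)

FAIL

Decompose tup/3: tup(N, n, X2) = tup(U, n, tup(X2, n, unit)),  g(M) = g(X2),  tup(Y1, g(g(U)), N) = tup(unit, S, tup(X2, M, unit)).
Decompose tup/3: N = U,  n = n,  X2 = tup(X2, n, unit).
Bind N := U; substituting into the one remaining equation that mentions N gives: tup(Y1, g(g(U)), U) = tup(unit, S, tup(X2, M, unit)).
Delete trivial equation n = n.
Occurs check fails: X2 occurs in tup(X2, n, unit); the equation X2 = tup(X2, n, unit) has no finite solution.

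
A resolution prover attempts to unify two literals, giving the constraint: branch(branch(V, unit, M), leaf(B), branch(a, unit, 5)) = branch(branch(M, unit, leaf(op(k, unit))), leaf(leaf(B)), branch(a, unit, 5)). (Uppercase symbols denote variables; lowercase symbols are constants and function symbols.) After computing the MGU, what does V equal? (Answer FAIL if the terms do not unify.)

FAIL

Decompose branch/3: branch(V, unit, M) = branch(M, unit, leaf(op(k, unit))),  leaf(B) = leaf(leaf(B)),  branch(a, unit, 5) = branch(a, unit, 5).
Decompose branch/3: V = M,  unit = unit,  M = leaf(op(k, unit)).
Bind V := M; no other remaining equation mentions V.
Delete trivial equation unit = unit.
Bind M := leaf(op(k, unit)); no other remaining equation mentions M. Substituting into the earlier binding gives V := leaf(op(k, unit)).
Decompose leaf/1: B = leaf(B).
Occurs check fails: B occurs in leaf(B); the equation B = leaf(B) has no finite solution.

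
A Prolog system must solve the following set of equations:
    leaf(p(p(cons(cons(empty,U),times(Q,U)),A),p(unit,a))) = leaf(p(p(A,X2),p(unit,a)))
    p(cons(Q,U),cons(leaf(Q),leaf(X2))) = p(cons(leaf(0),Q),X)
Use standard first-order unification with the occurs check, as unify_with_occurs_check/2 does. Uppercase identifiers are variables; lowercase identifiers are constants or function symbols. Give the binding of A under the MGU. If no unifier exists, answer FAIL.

cons(cons(empty,leaf(0)),times(leaf(0),leaf(0)))

Decompose leaf/1: p(p(cons(cons(empty,U),times(Q,U)),A),p(unit,a)) = p(p(A,X2),p(unit,a)).
Decompose p/2: p(cons(cons(empty,U),times(Q,U)),A) = p(A,X2),  p(unit,a) = p(unit,a).
Decompose p/2: cons(cons(empty,U),times(Q,U)) = A,  A = X2.
Bind A := cons(cons(empty,U),times(Q,U)); substituting into the one remaining equation that mentions A gives: cons(cons(empty,U),times(Q,U)) = X2.
Bind X2 := cons(cons(empty,U),times(Q,U)); substituting into the one remaining equation that mentions X2 gives: p(cons(Q,U),cons(leaf(Q),leaf(cons(cons(empty,U),times(Q,U))))) = p(cons(leaf(0),Q),X).
Delete trivial equation p(unit,a) = p(unit,a).
Decompose p/2: cons(Q,U) = cons(leaf(0),Q),  cons(leaf(Q),leaf(cons(cons(empty,U),times(Q,U)))) = X.
Decompose cons/2: Q = leaf(0),  U = Q.
Bind Q := leaf(0); substituting into the remaining equations gives: U = leaf(0),  cons(leaf(leaf(0)),leaf(cons(cons(empty,U),times(leaf(0),U)))) = X. Substituting into the earlier bindings gives A := cons(cons(empty,U),times(leaf(0),U)), X2 := cons(cons(empty,U),times(leaf(0),U)).
Bind U := leaf(0); substituting into the remaining equation gives: cons(leaf(leaf(0)),leaf(cons(cons(empty,leaf(0)),times(leaf(0),leaf(0))))) = X. Substituting into the earlier bindings gives A := cons(cons(empty,leaf(0)),times(leaf(0),leaf(0))), X2 := cons(cons(empty,leaf(0)),times(leaf(0),leaf(0))).
Bind X := cons(leaf(leaf(0)),leaf(cons(cons(empty,leaf(0)),times(leaf(0),leaf(0))))).
MGU = { A ↦ cons(cons(empty,leaf(0)),times(leaf(0),leaf(0))), X2 ↦ cons(cons(empty,leaf(0)),times(leaf(0),leaf(0))), Q ↦ leaf(0), U ↦ leaf(0), X ↦ cons(leaf(leaf(0)),leaf(cons(cons(empty,leaf(0)),times(leaf(0),leaf(0))))) }, so A ↦ cons(cons(empty,leaf(0)),times(leaf(0),leaf(0))).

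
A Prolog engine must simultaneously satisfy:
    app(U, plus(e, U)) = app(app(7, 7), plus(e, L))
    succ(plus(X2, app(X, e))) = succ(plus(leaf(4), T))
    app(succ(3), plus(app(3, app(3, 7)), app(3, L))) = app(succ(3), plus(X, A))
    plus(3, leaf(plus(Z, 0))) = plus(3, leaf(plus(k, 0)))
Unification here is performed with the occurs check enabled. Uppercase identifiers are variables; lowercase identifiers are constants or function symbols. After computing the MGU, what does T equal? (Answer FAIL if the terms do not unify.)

app(app(3, app(3, 7)), e)

Decompose app/2: U = app(7, 7),  plus(e, U) = plus(e, L).
Bind U := app(7, 7); substituting into the one remaining equation that mentions U gives: plus(e, app(7, 7)) = plus(e, L).
Decompose plus/2: e = e,  app(7, 7) = L.
Delete trivial equation e = e.
Bind L := app(7, 7); substituting into the one remaining equation that mentions L gives: app(succ(3), plus(app(3, app(3, 7)), app(3, app(7, 7)))) = app(succ(3), plus(X, A)).
Decompose succ/1: plus(X2, app(X, e)) = plus(leaf(4), T).
Decompose plus/2: X2 = leaf(4),  app(X, e) = T.
Bind X2 := leaf(4); no other remaining equation mentions X2.
Bind T := app(X, e); no other remaining equation mentions T.
Decompose app/2: succ(3) = succ(3),  plus(app(3, app(3, 7)), app(3, app(7, 7))) = plus(X, A).
Delete trivial equation succ(3) = succ(3).
Decompose plus/2: app(3, app(3, 7)) = X,  app(3, app(7, 7)) = A.
Bind X := app(3, app(3, 7)); no other remaining equation mentions X. Substituting into the earlier binding gives T := app(app(3, app(3, 7)), e).
Bind A := app(3, app(7, 7)); no other remaining equation mentions A.
Decompose plus/2: 3 = 3,  leaf(plus(Z, 0)) = leaf(plus(k, 0)).
Delete trivial equation 3 = 3.
Decompose leaf/1: plus(Z, 0) = plus(k, 0).
Decompose plus/2: Z = k,  0 = 0.
Bind Z := k; no other remaining equation mentions Z.
Delete trivial equation 0 = 0.
MGU = { U ↦ app(7, 7), L ↦ app(7, 7), X2 ↦ leaf(4), T ↦ app(app(3, app(3, 7)), e), X ↦ app(3, app(3, 7)), A ↦ app(3, app(7, 7)), Z ↦ k }, so T ↦ app(app(3, app(3, 7)), e).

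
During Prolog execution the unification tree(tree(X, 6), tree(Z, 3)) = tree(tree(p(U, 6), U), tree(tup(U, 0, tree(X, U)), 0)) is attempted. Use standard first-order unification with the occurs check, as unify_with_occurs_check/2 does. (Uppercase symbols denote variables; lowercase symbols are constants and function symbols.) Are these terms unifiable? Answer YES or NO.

Decompose tree/2: tree(X, 6) = tree(p(U, 6), U),  tree(Z, 3) = tree(tup(U, 0, tree(X, U)), 0).
Decompose tree/2: X = p(U, 6),  6 = U.
Bind X := p(U, 6); substituting into the one remaining equation that mentions X gives: tree(Z, 3) = tree(tup(U, 0, tree(p(U, 6), U)), 0).
Bind U := 6; substituting into the remaining equation gives: tree(Z, 3) = tree(tup(6, 0, tree(p(6, 6), 6)), 0). Substituting into the earlier binding gives X := p(6, 6).
Decompose tree/2: Z = tup(6, 0, tree(p(6, 6), 6)),  3 = 0.
Bind Z := tup(6, 0, tree(p(6, 6), 6)); no other remaining equation mentions Z.
Clash: constants 3 and 0 differ; no unifier exists.

NO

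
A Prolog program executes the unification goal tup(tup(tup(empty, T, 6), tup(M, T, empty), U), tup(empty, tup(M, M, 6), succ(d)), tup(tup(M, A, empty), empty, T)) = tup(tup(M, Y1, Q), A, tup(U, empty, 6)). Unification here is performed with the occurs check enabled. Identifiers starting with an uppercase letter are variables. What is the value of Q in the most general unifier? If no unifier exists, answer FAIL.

tup(tup(empty, 6, 6), tup(empty, tup(tup(empty, 6, 6), tup(empty, 6, 6), 6), succ(d)), empty)

Decompose tup/3: tup(tup(empty, T, 6), tup(M, T, empty), U) = tup(M, Y1, Q),  tup(empty, tup(M, M, 6), succ(d)) = A,  tup(tup(M, A, empty), empty, T) = tup(U, empty, 6).
Decompose tup/3: tup(empty, T, 6) = M,  tup(M, T, empty) = Y1,  U = Q.
Bind M := tup(empty, T, 6); substituting into the 3 remaining equations that mention M gives: tup(tup(empty, T, 6), T, empty) = Y1,  tup(empty, tup(tup(empty, T, 6), tup(empty, T, 6), 6), succ(d)) = A,  tup(tup(tup(empty, T, 6), A, empty), empty, T) = tup(U, empty, 6).
Bind Y1 := tup(tup(empty, T, 6), T, empty); no other remaining equation mentions Y1.
Bind U := Q; substituting into the one remaining equation that mentions U gives: tup(tup(tup(empty, T, 6), A, empty), empty, T) = tup(Q, empty, 6).
Bind A := tup(empty, tup(tup(empty, T, 6), tup(empty, T, 6), 6), succ(d)); substituting into the remaining equation gives: tup(tup(tup(empty, T, 6), tup(empty, tup(tup(empty, T, 6), tup(empty, T, 6), 6), succ(d)), empty), empty, T) = tup(Q, empty, 6).
Decompose tup/3: tup(tup(empty, T, 6), tup(empty, tup(tup(empty, T, 6), tup(empty, T, 6), 6), succ(d)), empty) = Q,  empty = empty,  T = 6.
Bind Q := tup(tup(empty, T, 6), tup(empty, tup(tup(empty, T, 6), tup(empty, T, 6), 6), succ(d)), empty); no other remaining equation mentions Q. Substituting into the earlier binding gives U := tup(tup(empty, T, 6), tup(empty, tup(tup(empty, T, 6), tup(empty, T, 6), 6), succ(d)), empty).
Delete trivial equation empty = empty.
Bind T := 6. Substituting into the earlier bindings gives M := tup(empty, 6, 6), Y1 := tup(tup(empty, 6, 6), 6, empty), U := tup(tup(empty, 6, 6), tup(empty, tup(tup(empty, 6, 6), tup(empty, 6, 6), 6), succ(d)), empty), A := tup(empty, tup(tup(empty, 6, 6), tup(empty, 6, 6), 6), succ(d)), Q := tup(tup(empty, 6, 6), tup(empty, tup(tup(empty, 6, 6), tup(empty, 6, 6), 6), succ(d)), empty).
MGU = { M = tup(empty, 6, 6), Y1 = tup(tup(empty, 6, 6), 6, empty), U = tup(tup(empty, 6, 6), tup(empty, tup(tup(empty, 6, 6), tup(empty, 6, 6), 6), succ(d)), empty), A = tup(empty, tup(tup(empty, 6, 6), tup(empty, 6, 6), 6), succ(d)), Q = tup(tup(empty, 6, 6), tup(empty, tup(tup(empty, 6, 6), tup(empty, 6, 6), 6), succ(d)), empty), T = 6 }, so Q = tup(tup(empty, 6, 6), tup(empty, tup(tup(empty, 6, 6), tup(empty, 6, 6), 6), succ(d)), empty).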